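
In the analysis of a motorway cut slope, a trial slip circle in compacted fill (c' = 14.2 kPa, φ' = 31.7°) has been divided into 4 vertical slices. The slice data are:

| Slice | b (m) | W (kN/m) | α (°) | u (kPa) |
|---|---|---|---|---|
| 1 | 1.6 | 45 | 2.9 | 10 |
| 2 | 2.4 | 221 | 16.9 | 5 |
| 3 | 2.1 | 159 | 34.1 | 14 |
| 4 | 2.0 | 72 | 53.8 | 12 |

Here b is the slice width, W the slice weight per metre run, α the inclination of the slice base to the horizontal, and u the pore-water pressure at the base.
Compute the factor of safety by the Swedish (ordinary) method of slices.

Ordinary method of slices: FS = Σ[c'·Δl_i + (W_i cosα_i − u_i·Δl_i)·tanφ'] / Σ W_i sinα_i, with Δl_i = b_i / cosα_i.
Slice 1: Δl = 1.6/cos2.9° = 1.602 m; N'_1 = 45·cos2.9° − 10·1.602 = 28.9; c'Δl = 22.75; W sinα = 2.3
Slice 2: Δl = 2.4/cos16.9° = 2.508 m; N'_2 = 221·cos16.9° − 5·2.508 = 198.9; c'Δl = 35.62; W sinα = 64.2
Slice 3: Δl = 2.1/cos34.1° = 2.536 m; N'_3 = 159·cos34.1° − 14·2.536 = 96.2; c'Δl = 36.01; W sinα = 89.1
Slice 4: Δl = 2.0/cos53.8° = 3.386 m; N'_4 = 72·cos53.8° − 12·3.386 = 1.9; c'Δl = 48.09; W sinα = 58.1
Σc'Δl = 142.5 kN/m; ΣN' = 325.9 kN/m; ΣW sinα = 213.8 kN/m
Resisting = 142.5 + 325.9·tan31.7° = 142.5 + 201.3 = 343.7 kN/m
FS = 343.7 / 213.8 = 1.608

FS = 1.61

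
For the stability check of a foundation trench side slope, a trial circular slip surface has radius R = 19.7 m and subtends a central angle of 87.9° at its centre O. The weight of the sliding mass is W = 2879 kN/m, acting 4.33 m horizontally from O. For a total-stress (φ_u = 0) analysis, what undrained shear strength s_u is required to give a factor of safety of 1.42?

FS = s_u·L_a·R / (W·d), so s_u = FS·W·d / (L_a·R).
Arc length L_a = R·θ = 19.7·(87.9°·π/180) = 19.7·1.5341 = 30.22 m
s_u = 1.42·2879·4.33 / (30.22·19.7) = 17701.8 / 595.39 = 29.73 kPa

s_u = 29.7 kPa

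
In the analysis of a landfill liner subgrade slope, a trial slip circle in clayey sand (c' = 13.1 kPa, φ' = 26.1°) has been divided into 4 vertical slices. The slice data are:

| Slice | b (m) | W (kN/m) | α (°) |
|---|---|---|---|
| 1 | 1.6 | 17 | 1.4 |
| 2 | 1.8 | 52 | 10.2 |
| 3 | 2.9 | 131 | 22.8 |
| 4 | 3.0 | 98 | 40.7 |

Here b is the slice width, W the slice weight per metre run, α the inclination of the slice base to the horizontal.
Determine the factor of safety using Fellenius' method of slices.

FS = 2.15

Ordinary method of slices: FS = Σ[c'·Δl_i + (W_i cosα_i)·tanφ'] / Σ W_i sinα_i, with Δl_i = b_i / cosα_i.
Slice 1: Δl = 1.6/cos1.4° = 1.600 m; N'_1 = 17·cos1.4° = 17.0; c'Δl = 20.97; W sinα = 0.4
Slice 2: Δl = 1.8/cos10.2° = 1.829 m; N'_2 = 52·cos10.2° = 51.2; c'Δl = 23.96; W sinα = 9.2
Slice 3: Δl = 2.9/cos22.8° = 3.146 m; N'_3 = 131·cos22.8° = 120.8; c'Δl = 41.21; W sinα = 50.8
Slice 4: Δl = 3.0/cos40.7° = 3.957 m; N'_4 = 98·cos40.7° = 74.3; c'Δl = 51.84; W sinα = 63.9
Σc'Δl = 138.0 kN/m; ΣN' = 263.2 kN/m; ΣW sinα = 124.3 kN/m
Resisting = 138.0 + 263.2·tan26.1° = 138.0 + 129.0 = 266.9 kN/m
FS = 266.9 / 124.3 = 2.148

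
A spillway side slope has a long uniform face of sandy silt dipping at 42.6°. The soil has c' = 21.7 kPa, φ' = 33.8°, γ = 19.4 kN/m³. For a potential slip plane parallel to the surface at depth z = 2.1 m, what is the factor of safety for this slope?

For an infinite slope with a slip plane parallel to the surface (no pore pressure): FS = [c' + γz cos²β tanφ'] / [γz sinβ cosβ].
γz = 19.4·2.1 = 40.74 kN/m²
Numerator = 21.7 + 40.74·cos²42.6°·tan33.8° = 21.7 + 40.74·0.5418·0.6694 = 36.478 kPa
Denominator = 40.74·sin42.6°·cos42.6° = 40.74·0.6769·0.7361 = 20.299 kPa
FS = 36.478 / 20.299 = 1.797

FS = 1.80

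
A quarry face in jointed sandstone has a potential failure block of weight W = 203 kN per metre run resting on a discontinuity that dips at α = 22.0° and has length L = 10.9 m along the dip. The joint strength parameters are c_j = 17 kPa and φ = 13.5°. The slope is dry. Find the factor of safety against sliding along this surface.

Resolving the block weight along and normal to the plane and applying the Mohr–Coulomb strength on the joint:
N' = W cosα = 203·cos22.0° = 188.2 kN/m
Driving force T = W sinα = 203·sin22.0° = 76.0 kN/m
Resisting force R = c_j·L + N'·tanφ = 17·10.9 + 188.2·tan13.5° = 185.3 + 45.2 = 230.5 kN/m
FS = R / T = 230.5 / 76.0 = 3.031

FS = 3.03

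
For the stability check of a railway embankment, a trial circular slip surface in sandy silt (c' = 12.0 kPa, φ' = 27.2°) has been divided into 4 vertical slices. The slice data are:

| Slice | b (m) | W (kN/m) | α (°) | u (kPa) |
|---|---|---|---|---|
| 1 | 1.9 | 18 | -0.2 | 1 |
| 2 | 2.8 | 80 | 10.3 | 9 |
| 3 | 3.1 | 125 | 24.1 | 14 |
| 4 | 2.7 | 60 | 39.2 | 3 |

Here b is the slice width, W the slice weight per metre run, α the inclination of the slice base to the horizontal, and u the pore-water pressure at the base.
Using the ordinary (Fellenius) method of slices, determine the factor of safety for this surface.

FS = 2.21

Ordinary method of slices: FS = Σ[c'·Δl_i + (W_i cosα_i − u_i·Δl_i)·tanφ'] / Σ W_i sinα_i, with Δl_i = b_i / cosα_i.
Slice 1: Δl = 1.9/cos(-0.2°) = 1.900 m; N'_1 = 18·cos(-0.2°) − 1·1.900 = 16.1; c'Δl = 22.80; W sinα = -0.1
Slice 2: Δl = 2.8/cos10.3° = 2.846 m; N'_2 = 80·cos10.3° − 9·2.846 = 53.1; c'Δl = 34.15; W sinα = 14.3
Slice 3: Δl = 3.1/cos24.1° = 3.396 m; N'_3 = 125·cos24.1° − 14·3.396 = 66.6; c'Δl = 40.75; W sinα = 51.0
Slice 4: Δl = 2.7/cos39.2° = 3.484 m; N'_4 = 60·cos39.2° − 3·3.484 = 36.0; c'Δl = 41.81; W sinα = 37.9
Σc'Δl = 139.5 kN/m; ΣN' = 171.8 kN/m; ΣW sinα = 103.2 kN/m
Resisting = 139.5 + 171.8·tan27.2° = 139.5 + 88.3 = 227.8 kN/m
FS = 227.8 / 103.2 = 2.207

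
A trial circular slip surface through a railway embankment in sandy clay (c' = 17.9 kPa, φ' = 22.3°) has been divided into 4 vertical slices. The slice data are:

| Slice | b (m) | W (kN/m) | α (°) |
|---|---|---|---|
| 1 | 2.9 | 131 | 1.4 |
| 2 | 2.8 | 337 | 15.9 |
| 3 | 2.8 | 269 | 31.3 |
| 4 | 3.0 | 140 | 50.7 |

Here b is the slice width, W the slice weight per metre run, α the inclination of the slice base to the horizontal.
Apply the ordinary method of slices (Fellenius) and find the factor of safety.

FS = 1.64

Ordinary method of slices: FS = Σ[c'·Δl_i + (W_i cosα_i)·tanφ'] / Σ W_i sinα_i, with Δl_i = b_i / cosα_i.
Slice 1: Δl = 2.9/cos1.4° = 2.901 m; N'_1 = 131·cos1.4° = 131.0; c'Δl = 51.93; W sinα = 3.2
Slice 2: Δl = 2.8/cos15.9° = 2.911 m; N'_2 = 337·cos15.9° = 324.1; c'Δl = 52.11; W sinα = 92.3
Slice 3: Δl = 2.8/cos31.3° = 3.277 m; N'_3 = 269·cos31.3° = 229.8; c'Δl = 58.66; W sinα = 139.8
Slice 4: Δl = 3.0/cos50.7° = 4.736 m; N'_4 = 140·cos50.7° = 88.7; c'Δl = 84.78; W sinα = 108.3
Σc'Δl = 247.5 kN/m; ΣN' = 773.6 kN/m; ΣW sinα = 343.6 kN/m
Resisting = 247.5 + 773.6·tan22.3° = 247.5 + 317.3 = 564.8 kN/m
FS = 564.8 / 343.6 = 1.644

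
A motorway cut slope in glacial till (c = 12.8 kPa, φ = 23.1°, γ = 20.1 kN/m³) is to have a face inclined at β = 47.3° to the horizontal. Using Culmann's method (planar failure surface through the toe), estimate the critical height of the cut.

H_c = 19.59 m

Culmann's analysis gives the critical failure plane at α_cr = (β + φ)/2 = (47.3 + 23.1)/2 = 35.2°, and the critical height
H_c = (4c/γ) · sinβ cosφ / [1 − cos(β − φ)]
    = (4·12.8/20.1) · sin47.3°·cos23.1° / [1 − cos(24.2°)]
    = 2.547 · 0.7349·0.9198 / [1 − 0.9121]
    = 2.547 · 0.6760 / 0.0879
    = 19.59 m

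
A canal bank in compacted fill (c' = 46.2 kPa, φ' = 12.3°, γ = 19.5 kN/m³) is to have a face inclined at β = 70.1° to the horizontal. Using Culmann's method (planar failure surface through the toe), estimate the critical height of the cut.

H_c = 18.64 m

Culmann's analysis gives the critical failure plane at α_cr = (β + φ')/2 = (70.1 + 12.3)/2 = 41.2°, and the critical height
H_c = (4c'/γ) · sinβ cosφ' / [1 − cos(β − φ')]
    = (4·46.2/19.5) · sin70.1°·cos12.3° / [1 − cos(57.8°)]
    = 9.477 · 0.9403·0.9770 / [1 − 0.5329]
    = 9.477 · 0.9187 / 0.4671
    = 18.64 m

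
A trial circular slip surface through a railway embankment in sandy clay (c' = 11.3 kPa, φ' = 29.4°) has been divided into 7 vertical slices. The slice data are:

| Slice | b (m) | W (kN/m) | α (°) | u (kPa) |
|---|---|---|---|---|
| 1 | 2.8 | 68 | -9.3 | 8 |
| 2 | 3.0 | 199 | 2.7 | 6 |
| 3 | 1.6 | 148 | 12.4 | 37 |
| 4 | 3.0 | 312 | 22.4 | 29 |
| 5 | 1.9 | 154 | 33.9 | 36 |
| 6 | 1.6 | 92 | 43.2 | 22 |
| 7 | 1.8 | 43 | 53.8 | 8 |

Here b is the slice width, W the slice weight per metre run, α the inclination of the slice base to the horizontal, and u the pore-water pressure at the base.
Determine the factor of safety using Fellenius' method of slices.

FS = 1.58

Ordinary method of slices: FS = Σ[c'·Δl_i + (W_i cosα_i − u_i·Δl_i)·tanφ'] / Σ W_i sinα_i, with Δl_i = b_i / cosα_i.
Slice 1: Δl = 2.8/cos(-9.3°) = 2.837 m; N'_1 = 68·cos(-9.3°) − 8·2.837 = 44.4; c'Δl = 32.06; W sinα = -11.0
Slice 2: Δl = 3.0/cos2.7° = 3.003 m; N'_2 = 199·cos2.7° − 6·3.003 = 180.8; c'Δl = 33.94; W sinα = 9.4
Slice 3: Δl = 1.6/cos12.4° = 1.638 m; N'_3 = 148·cos12.4° − 37·1.638 = 83.9; c'Δl = 18.51; W sinα = 31.8
Slice 4: Δl = 3.0/cos22.4° = 3.245 m; N'_4 = 312·cos22.4° − 29·3.245 = 194.4; c'Δl = 36.67; W sinα = 118.9
Slice 5: Δl = 1.9/cos33.9° = 2.289 m; N'_5 = 154·cos33.9° − 36·2.289 = 45.4; c'Δl = 25.87; W sinα = 85.9
Slice 6: Δl = 1.6/cos43.2° = 2.195 m; N'_6 = 92·cos43.2° − 22·2.195 = 18.8; c'Δl = 24.80; W sinα = 63.0
Slice 7: Δl = 1.8/cos53.8° = 3.048 m; N'_7 = 43·cos53.8° − 8·3.048 = 1.0; c'Δl = 34.44; W sinα = 34.7
Σc'Δl = 206.3 kN/m; ΣN' = 568.7 kN/m; ΣW sinα = 332.6 kN/m
Resisting = 206.3 + 568.7·tan29.4° = 206.3 + 320.4 = 526.7 kN/m
FS = 526.7 / 332.6 = 1.583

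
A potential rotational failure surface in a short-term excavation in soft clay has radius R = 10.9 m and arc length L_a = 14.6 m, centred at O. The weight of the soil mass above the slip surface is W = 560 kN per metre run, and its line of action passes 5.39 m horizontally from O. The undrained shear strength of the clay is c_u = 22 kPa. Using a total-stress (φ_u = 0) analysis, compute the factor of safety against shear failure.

Taking moments about the centre O, the resisting moment is provided by the undrained shear strength acting along the arc:
M_R = c_u·L_a·R = 22·14.60·10.9 = 3501.1 kN·m/m
M_D = W·d = 560·5.39 = 3018.4 kN·m/m
FS = M_R / M_D = 3501.1 / 3018.4 = 1.160

FS = 1.16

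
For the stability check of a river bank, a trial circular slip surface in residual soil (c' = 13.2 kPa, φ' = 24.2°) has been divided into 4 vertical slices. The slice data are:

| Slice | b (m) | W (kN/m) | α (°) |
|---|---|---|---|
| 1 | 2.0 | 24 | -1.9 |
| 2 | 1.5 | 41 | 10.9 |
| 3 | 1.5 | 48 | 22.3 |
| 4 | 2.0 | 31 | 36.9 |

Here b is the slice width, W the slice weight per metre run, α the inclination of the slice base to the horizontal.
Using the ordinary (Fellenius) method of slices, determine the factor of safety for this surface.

Ordinary method of slices: FS = Σ[c'·Δl_i + (W_i cosα_i)·tanφ'] / Σ W_i sinα_i, with Δl_i = b_i / cosα_i.
Slice 1: Δl = 2.0/cos(-1.9°) = 2.001 m; N'_1 = 24·cos(-1.9°) = 24.0; c'Δl = 26.41; W sinα = -0.8
Slice 2: Δl = 1.5/cos10.9° = 1.528 m; N'_2 = 41·cos10.9° = 40.3; c'Δl = 20.16; W sinα = 7.8
Slice 3: Δl = 1.5/cos22.3° = 1.621 m; N'_3 = 48·cos22.3° = 44.4; c'Δl = 21.40; W sinα = 18.2
Slice 4: Δl = 2.0/cos36.9° = 2.501 m; N'_4 = 31·cos36.9° = 24.8; c'Δl = 33.01; W sinα = 18.6
Σc'Δl = 101.0 kN/m; ΣN' = 133.4 kN/m; ΣW sinα = 43.8 kN/m
Resisting = 101.0 + 133.4·tan24.2° = 101.0 + 60.0 = 161.0 kN/m
FS = 161.0 / 43.8 = 3.676

FS = 3.68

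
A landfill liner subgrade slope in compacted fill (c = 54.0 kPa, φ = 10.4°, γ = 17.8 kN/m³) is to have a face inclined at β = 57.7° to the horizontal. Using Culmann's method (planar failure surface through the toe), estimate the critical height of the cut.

Culmann's analysis gives the critical failure plane at α_cr = (β + φ)/2 = (57.7 + 10.4)/2 = 34.1°, and the critical height
H_c = (4c/γ) · sinβ cosφ / [1 − cos(β − φ)]
    = (4·54.0/17.8) · sin57.7°·cos10.4° / [1 − cos(47.3°)]
    = 12.135 · 0.8453·0.9836 / [1 − 0.6782]
    = 12.135 · 0.8314 / 0.3218
    = 31.35 m

H_c = 31.35 m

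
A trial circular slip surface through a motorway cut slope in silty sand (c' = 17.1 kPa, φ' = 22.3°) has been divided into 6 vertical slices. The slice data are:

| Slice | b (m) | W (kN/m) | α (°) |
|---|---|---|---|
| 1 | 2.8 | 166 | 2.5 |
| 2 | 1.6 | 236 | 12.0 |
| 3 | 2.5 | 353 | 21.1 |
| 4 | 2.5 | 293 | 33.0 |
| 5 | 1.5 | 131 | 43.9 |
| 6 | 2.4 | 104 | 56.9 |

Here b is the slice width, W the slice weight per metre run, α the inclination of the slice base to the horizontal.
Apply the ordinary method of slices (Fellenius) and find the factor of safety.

FS = 1.43

Ordinary method of slices: FS = Σ[c'·Δl_i + (W_i cosα_i)·tanφ'] / Σ W_i sinα_i, with Δl_i = b_i / cosα_i.
Slice 1: Δl = 2.8/cos2.5° = 2.803 m; N'_1 = 166·cos2.5° = 165.8; c'Δl = 47.93; W sinα = 7.2
Slice 2: Δl = 1.6/cos12.0° = 1.636 m; N'_2 = 236·cos12.0° = 230.8; c'Δl = 27.97; W sinα = 49.1
Slice 3: Δl = 2.5/cos21.1° = 2.680 m; N'_3 = 353·cos21.1° = 329.3; c'Δl = 45.82; W sinα = 127.1
Slice 4: Δl = 2.5/cos33.0° = 2.981 m; N'_4 = 293·cos33.0° = 245.7; c'Δl = 50.97; W sinα = 159.6
Slice 5: Δl = 1.5/cos43.9° = 2.082 m; N'_5 = 131·cos43.9° = 94.4; c'Δl = 35.60; W sinα = 90.8
Slice 6: Δl = 2.4/cos56.9° = 4.395 m; N'_6 = 104·cos56.9° = 56.8; c'Δl = 75.15; W sinα = 87.1
Σc'Δl = 283.4 kN/m; ΣN' = 1122.9 kN/m; ΣW sinα = 520.9 kN/m
Resisting = 283.4 + 1122.9·tan22.3° = 283.4 + 460.5 = 744.0 kN/m
FS = 744.0 / 520.9 = 1.428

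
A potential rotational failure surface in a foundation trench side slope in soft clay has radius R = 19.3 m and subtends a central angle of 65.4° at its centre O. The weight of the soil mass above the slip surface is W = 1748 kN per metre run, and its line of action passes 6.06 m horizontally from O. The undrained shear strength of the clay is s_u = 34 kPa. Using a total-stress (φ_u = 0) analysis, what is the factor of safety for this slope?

FS = 1.36

Taking moments about the centre O, the resisting moment is provided by the undrained shear strength acting along the arc:
Arc length L_a = R·θ = 19.3·(65.4°·π/180) = 19.3·1.1414 = 22.03 m
M_R = s_u·L_a·R = 34·22.03·19.3 = 14456.0 kN·m/m
M_D = W·d = 1748·6.06 = 10592.9 kN·m/m
FS = M_R / M_D = 14456.0 / 10592.9 = 1.365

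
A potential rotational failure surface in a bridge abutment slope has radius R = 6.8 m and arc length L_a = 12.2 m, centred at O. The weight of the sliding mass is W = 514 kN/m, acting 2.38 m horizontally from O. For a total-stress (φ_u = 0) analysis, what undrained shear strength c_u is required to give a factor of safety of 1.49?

FS = c_u·L_a·R / (W·d), so c_u = FS·W·d / (L_a·R).
c_u = 1.49·514·2.38 / (12.20·6.8) = 1822.7 / 82.96 = 21.97 kPa

c_u = 22.0 kPa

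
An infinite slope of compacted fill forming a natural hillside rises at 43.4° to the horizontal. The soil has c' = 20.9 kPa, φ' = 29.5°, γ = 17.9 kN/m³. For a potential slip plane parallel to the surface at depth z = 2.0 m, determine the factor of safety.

FS = 1.77

For an infinite slope with a slip plane parallel to the surface (no pore pressure): FS = [c' + γz cos²β tanφ'] / [γz sinβ cosβ].
γz = 17.9·2.0 = 35.80 kN/m²
Numerator = 20.9 + 35.80·cos²43.4°·tan29.5° = 20.9 + 35.80·0.5279·0.5658 = 31.593 kPa
Denominator = 35.80·sin43.4°·cos43.4° = 35.80·0.6871·0.7266 = 17.872 kPa
FS = 31.593 / 17.872 = 1.768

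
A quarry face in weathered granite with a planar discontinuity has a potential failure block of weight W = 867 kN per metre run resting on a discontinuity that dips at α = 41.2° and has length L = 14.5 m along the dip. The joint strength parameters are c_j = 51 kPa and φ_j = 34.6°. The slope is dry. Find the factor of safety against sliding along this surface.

FS = 2.08

Resolving the block weight along and normal to the plane and applying the Mohr–Coulomb strength on the joint:
N' = W cosα = 867·cos41.2° = 652.3 kN/m
Driving force T = W sinα = 867·sin41.2° = 571.1 kN/m
Resisting force R = c_j·L + N'·tanφ_j = 51·14.5 + 652.3·tan34.6° = 739.5 + 450.0 = 1189.5 kN/m
FS = R / T = 1189.5 / 571.1 = 2.083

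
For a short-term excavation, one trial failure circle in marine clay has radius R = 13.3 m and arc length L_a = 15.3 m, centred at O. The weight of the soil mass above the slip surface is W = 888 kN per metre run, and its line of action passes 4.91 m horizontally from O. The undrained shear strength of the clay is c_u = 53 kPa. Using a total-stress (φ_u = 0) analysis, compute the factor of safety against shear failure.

FS = 2.47

Taking moments about the centre O, the resisting moment is provided by the undrained shear strength acting along the arc:
M_R = c_u·L_a·R = 53·15.30·13.3 = 10785.0 kN·m/m
M_D = W·d = 888·4.91 = 4360.1 kN·m/m
FS = M_R / M_D = 10785.0 / 4360.1 = 2.474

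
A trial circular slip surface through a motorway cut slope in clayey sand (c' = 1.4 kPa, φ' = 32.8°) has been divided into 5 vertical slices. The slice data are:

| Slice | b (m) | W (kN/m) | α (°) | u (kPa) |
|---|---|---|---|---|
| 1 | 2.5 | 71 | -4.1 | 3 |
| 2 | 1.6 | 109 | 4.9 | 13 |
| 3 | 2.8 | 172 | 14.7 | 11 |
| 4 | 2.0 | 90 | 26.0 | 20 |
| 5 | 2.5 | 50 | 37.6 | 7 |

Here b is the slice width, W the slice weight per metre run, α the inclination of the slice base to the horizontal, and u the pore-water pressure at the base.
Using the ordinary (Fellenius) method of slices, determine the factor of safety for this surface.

Ordinary method of slices: FS = Σ[c'·Δl_i + (W_i cosα_i − u_i·Δl_i)·tanφ'] / Σ W_i sinα_i, with Δl_i = b_i / cosα_i.
Slice 1: Δl = 2.5/cos(-4.1°) = 2.506 m; N'_1 = 71·cos(-4.1°) − 3·2.506 = 63.3; c'Δl = 3.51; W sinα = -5.1
Slice 2: Δl = 1.6/cos4.9° = 1.606 m; N'_2 = 109·cos4.9° − 13·1.606 = 87.7; c'Δl = 2.25; W sinα = 9.3
Slice 3: Δl = 2.8/cos14.7° = 2.895 m; N'_3 = 172·cos14.7° − 11·2.895 = 134.5; c'Δl = 4.05; W sinα = 43.6
Slice 4: Δl = 2.0/cos26.0° = 2.225 m; N'_4 = 90·cos26.0° − 20·2.225 = 36.4; c'Δl = 3.12; W sinα = 39.5
Slice 5: Δl = 2.5/cos37.6° = 3.155 m; N'_5 = 50·cos37.6° − 7·3.155 = 17.5; c'Δl = 4.42; W sinα = 30.5
Σc'Δl = 17.3 kN/m; ΣN' = 339.5 kN/m; ΣW sinα = 117.8 kN/m
Resisting = 17.3 + 339.5·tan32.8° = 17.3 + 218.8 = 236.1 kN/m
FS = 236.1 / 117.8 = 2.004

FS = 2.00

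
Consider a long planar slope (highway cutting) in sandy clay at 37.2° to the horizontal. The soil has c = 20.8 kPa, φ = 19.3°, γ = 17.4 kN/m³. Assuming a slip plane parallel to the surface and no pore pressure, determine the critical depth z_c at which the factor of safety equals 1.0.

z_c = 4.61 m

Setting FS = 1.00 in FS = [c + γz cos²β tanφ] / [γz sinβ cosβ] and solving for z:
z = c / [γ cosβ (FS·sinβ − cosβ·tanφ)]
  = 20.8 / [17.4·cos37.2°·(1.00·sin37.2° − cos37.2°·tan19.3°)]
  = 20.8 / [17.4·0.7965·(1.00·0.6046 − 0.7965·0.3502)]
  = 20.8 / 4.5135 = 4.608 m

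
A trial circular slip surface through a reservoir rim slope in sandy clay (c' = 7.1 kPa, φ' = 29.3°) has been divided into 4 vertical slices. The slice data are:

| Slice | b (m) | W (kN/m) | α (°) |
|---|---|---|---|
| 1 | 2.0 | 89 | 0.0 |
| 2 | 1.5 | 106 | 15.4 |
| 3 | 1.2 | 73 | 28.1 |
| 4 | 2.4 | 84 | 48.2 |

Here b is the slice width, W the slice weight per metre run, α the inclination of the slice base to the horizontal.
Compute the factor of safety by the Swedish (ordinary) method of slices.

FS = 1.88

Ordinary method of slices: FS = Σ[c'·Δl_i + (W_i cosα_i)·tanφ'] / Σ W_i sinα_i, with Δl_i = b_i / cosα_i.
Slice 1: Δl = 2.0/cos0.0° = 2.000 m; N'_1 = 89·cos0.0° = 89.0; c'Δl = 14.20; W sinα = 0.0
Slice 2: Δl = 1.5/cos15.4° = 1.556 m; N'_2 = 106·cos15.4° = 102.2; c'Δl = 11.05; W sinα = 28.1
Slice 3: Δl = 1.2/cos28.1° = 1.360 m; N'_3 = 73·cos28.1° = 64.4; c'Δl = 9.66; W sinα = 34.4
Slice 4: Δl = 2.4/cos48.2° = 3.601 m; N'_4 = 84·cos48.2° = 56.0; c'Δl = 25.57; W sinα = 62.6
Σc'Δl = 60.5 kN/m; ΣN' = 311.6 kN/m; ΣW sinα = 125.2 kN/m
Resisting = 60.5 + 311.6·tan29.3° = 60.5 + 174.8 = 235.3 kN/m
FS = 235.3 / 125.2 = 1.880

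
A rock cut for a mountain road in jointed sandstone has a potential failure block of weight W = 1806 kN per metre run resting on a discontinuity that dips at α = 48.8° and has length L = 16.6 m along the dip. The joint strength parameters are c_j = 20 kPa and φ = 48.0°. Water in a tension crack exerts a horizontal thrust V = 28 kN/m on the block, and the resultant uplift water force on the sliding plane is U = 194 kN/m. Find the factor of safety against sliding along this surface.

Resolving the block weight along and normal to the plane and applying the Mohr–Coulomb strength on the joint:
N' = W cosα − U − V sinα = 1806·cos48.8° − 194 − 28·sin48.8° = 974.5 kN/m
Driving force T = W sinα + V cosα = 1806·sin48.8° + 28·cos48.8° = 1377.3 kN/m
Resisting force R = c_j·L + N'·tanφ = 20·16.6 + 974.5·tan48.0° = 332.0 + 1082.3 = 1414.3 kN/m
FS = R / T = 1414.3 / 1377.3 = 1.027

FS = 1.03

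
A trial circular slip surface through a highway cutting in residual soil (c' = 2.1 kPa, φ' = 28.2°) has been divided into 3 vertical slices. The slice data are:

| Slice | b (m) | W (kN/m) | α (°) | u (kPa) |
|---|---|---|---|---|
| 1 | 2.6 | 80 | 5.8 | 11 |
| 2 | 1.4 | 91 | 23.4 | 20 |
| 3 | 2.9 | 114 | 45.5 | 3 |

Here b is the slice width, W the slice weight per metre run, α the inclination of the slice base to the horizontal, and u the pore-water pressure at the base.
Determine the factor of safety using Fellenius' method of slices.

Ordinary method of slices: FS = Σ[c'·Δl_i + (W_i cosα_i − u_i·Δl_i)·tanφ'] / Σ W_i sinα_i, with Δl_i = b_i / cosα_i.
Slice 1: Δl = 2.6/cos5.8° = 2.613 m; N'_1 = 80·cos5.8° − 11·2.613 = 50.8; c'Δl = 5.49; W sinα = 8.1
Slice 2: Δl = 1.4/cos23.4° = 1.525 m; N'_2 = 91·cos23.4° − 20·1.525 = 53.0; c'Δl = 3.20; W sinα = 36.1
Slice 3: Δl = 2.9/cos45.5° = 4.137 m; N'_3 = 114·cos45.5° − 3·4.137 = 67.5; c'Δl = 8.69; W sinα = 81.3
Σc'Δl = 17.4 kN/m; ΣN' = 171.3 kN/m; ΣW sinα = 125.5 kN/m
Resisting = 17.4 + 171.3·tan28.2° = 17.4 + 91.9 = 109.3 kN/m
FS = 109.3 / 125.5 = 0.870

FS = 0.87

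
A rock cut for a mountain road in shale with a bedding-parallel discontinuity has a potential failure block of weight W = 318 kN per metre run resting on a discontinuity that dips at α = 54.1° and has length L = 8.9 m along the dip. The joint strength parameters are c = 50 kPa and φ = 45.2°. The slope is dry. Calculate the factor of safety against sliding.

FS = 2.46

Resolving the block weight along and normal to the plane and applying the Mohr–Coulomb strength on the joint:
N' = W cosα = 318·cos54.1° = 186.5 kN/m
Driving force T = W sinα = 318·sin54.1° = 257.6 kN/m
Resisting force R = c·L + N'·tanφ = 50·8.9 + 186.5·tan45.2° = 445.0 + 187.8 = 632.8 kN/m
FS = R / T = 632.8 / 257.6 = 2.456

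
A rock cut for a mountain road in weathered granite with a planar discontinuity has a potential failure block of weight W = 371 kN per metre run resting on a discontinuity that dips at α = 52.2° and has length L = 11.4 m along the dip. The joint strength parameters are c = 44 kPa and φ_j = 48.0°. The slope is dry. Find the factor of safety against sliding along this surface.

FS = 2.57

Resolving the block weight along and normal to the plane and applying the Mohr–Coulomb strength on the joint:
N' = W cosα = 371·cos52.2° = 227.4 kN/m
Driving force T = W sinα = 371·sin52.2° = 293.1 kN/m
Resisting force R = c·L + N'·tanφ_j = 44·11.4 + 227.4·tan48.0° = 501.6 + 252.5 = 754.1 kN/m
FS = R / T = 754.1 / 293.1 = 2.573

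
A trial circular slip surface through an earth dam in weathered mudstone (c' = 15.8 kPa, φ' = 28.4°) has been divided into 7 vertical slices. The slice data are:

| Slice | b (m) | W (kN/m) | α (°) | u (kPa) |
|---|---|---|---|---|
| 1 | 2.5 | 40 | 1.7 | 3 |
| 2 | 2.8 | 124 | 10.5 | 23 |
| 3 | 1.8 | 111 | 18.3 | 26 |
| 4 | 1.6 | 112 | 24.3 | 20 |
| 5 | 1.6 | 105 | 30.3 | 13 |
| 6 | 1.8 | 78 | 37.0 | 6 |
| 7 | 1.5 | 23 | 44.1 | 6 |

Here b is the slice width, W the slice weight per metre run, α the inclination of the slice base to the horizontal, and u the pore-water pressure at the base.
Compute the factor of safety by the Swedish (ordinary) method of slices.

Ordinary method of slices: FS = Σ[c'·Δl_i + (W_i cosα_i − u_i·Δl_i)·tanφ'] / Σ W_i sinα_i, with Δl_i = b_i / cosα_i.
Slice 1: Δl = 2.5/cos1.7° = 2.501 m; N'_1 = 40·cos1.7° − 3·2.501 = 32.5; c'Δl = 39.52; W sinα = 1.2
Slice 2: Δl = 2.8/cos10.5° = 2.848 m; N'_2 = 124·cos10.5° − 23·2.848 = 56.4; c'Δl = 44.99; W sinα = 22.6
Slice 3: Δl = 1.8/cos18.3° = 1.896 m; N'_3 = 111·cos18.3° − 26·1.896 = 56.1; c'Δl = 29.95; W sinα = 34.9
Slice 4: Δl = 1.6/cos24.3° = 1.756 m; N'_4 = 112·cos24.3° − 20·1.756 = 67.0; c'Δl = 27.74; W sinα = 46.1
Slice 5: Δl = 1.6/cos30.3° = 1.853 m; N'_5 = 105·cos30.3° − 13·1.853 = 66.6; c'Δl = 29.28; W sinα = 53.0
Slice 6: Δl = 1.8/cos37.0° = 2.254 m; N'_6 = 78·cos37.0° − 6·2.254 = 48.8; c'Δl = 35.61; W sinα = 46.9
Slice 7: Δl = 1.5/cos44.1° = 2.089 m; N'_7 = 23·cos44.1° − 6·2.089 = 4.0; c'Δl = 33.00; W sinα = 16.0
Σc'Δl = 240.1 kN/m; ΣN' = 331.3 kN/m; ΣW sinα = 220.6 kN/m
Resisting = 240.1 + 331.3·tan28.4° = 240.1 + 179.1 = 419.2 kN/m
FS = 419.2 / 220.6 = 1.900

FS = 1.90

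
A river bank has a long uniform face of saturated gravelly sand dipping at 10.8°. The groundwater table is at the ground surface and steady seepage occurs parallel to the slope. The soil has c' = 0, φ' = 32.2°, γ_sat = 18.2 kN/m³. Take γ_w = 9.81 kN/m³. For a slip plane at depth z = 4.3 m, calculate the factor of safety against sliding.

With seepage parallel to the slope and the water table at the surface, the effective normal stress on the slip plane uses the buoyant unit weight γ' = γ_sat − γ_w while the driving shear stress uses γ_sat:
FS = [c' + γ' z cos²β tanφ'] / [γ_sat z sinβ cosβ]
(For c' = 0 this reduces to FS = (γ'/γ_sat)·tanφ'/tanβ.)
γ' = 18.2 − 9.81 = 8.39 kN/m³
Numerator = 0.0 + 8.39·4.3·cos²10.8°·tan32.2° = 0.0 + 8.39·4.3·0.9649·0.6297 = 21.921 kPa
Denominator = 18.2·4.3·sin10.8°·cos10.8° = 18.2·4.3·0.1874·0.9823 = 14.405 kPa
FS = 21.921 / 14.405 = 1.522

FS = 1.52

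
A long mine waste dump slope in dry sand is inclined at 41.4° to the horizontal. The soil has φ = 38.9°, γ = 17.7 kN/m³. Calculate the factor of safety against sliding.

For a dry cohesionless infinite slope the factor of safety is FS = tanφ / tanβ.
FS = tan38.9° / tan41.4° = 0.8069 / 0.8816 = 0.915

FS = 0.92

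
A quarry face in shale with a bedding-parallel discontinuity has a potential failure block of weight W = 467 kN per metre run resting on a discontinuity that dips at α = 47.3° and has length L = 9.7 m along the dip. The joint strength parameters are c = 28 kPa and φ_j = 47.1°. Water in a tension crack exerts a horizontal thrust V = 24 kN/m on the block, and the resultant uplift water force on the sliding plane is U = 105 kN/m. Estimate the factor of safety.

Resolving the block weight along and normal to the plane and applying the Mohr–Coulomb strength on the joint:
N' = W cosα − U − V sinα = 467·cos47.3° − 105 − 24·sin47.3° = 194.1 kN/m
Driving force T = W sinα + V cosα = 467·sin47.3° + 24·cos47.3° = 359.5 kN/m
Resisting force R = c·L + N'·tanφ_j = 28·9.7 + 194.1·tan47.1° = 271.6 + 208.8 = 480.4 kN/m
FS = R / T = 480.4 / 359.5 = 1.336

FS = 1.34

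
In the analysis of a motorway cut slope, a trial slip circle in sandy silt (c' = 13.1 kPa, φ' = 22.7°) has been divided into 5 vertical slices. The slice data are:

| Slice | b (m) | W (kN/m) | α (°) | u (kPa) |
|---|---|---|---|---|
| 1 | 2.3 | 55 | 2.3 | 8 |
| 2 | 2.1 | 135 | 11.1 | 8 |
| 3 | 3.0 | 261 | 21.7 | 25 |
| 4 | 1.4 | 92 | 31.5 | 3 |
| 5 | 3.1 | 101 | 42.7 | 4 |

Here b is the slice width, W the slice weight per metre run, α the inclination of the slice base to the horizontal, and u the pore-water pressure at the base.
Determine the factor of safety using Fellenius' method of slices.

Ordinary method of slices: FS = Σ[c'·Δl_i + (W_i cosα_i − u_i·Δl_i)·tanφ'] / Σ W_i sinα_i, with Δl_i = b_i / cosα_i.
Slice 1: Δl = 2.3/cos2.3° = 2.302 m; N'_1 = 55·cos2.3° − 8·2.302 = 36.5; c'Δl = 30.15; W sinα = 2.2
Slice 2: Δl = 2.1/cos11.1° = 2.140 m; N'_2 = 135·cos11.1° − 8·2.140 = 115.4; c'Δl = 28.03; W sinα = 26.0
Slice 3: Δl = 3.0/cos21.7° = 3.229 m; N'_3 = 261·cos21.7° − 25·3.229 = 161.8; c'Δl = 42.30; W sinα = 96.5
Slice 4: Δl = 1.4/cos31.5° = 1.642 m; N'_4 = 92·cos31.5° − 3·1.642 = 73.5; c'Δl = 21.51; W sinα = 48.1
Slice 5: Δl = 3.1/cos42.7° = 4.218 m; N'_5 = 101·cos42.7° − 4·4.218 = 57.4; c'Δl = 55.26; W sinα = 68.5
Σc'Δl = 177.3 kN/m; ΣN' = 444.5 kN/m; ΣW sinα = 241.3 kN/m
Resisting = 177.3 + 444.5·tan22.7° = 177.3 + 186.0 = 363.2 kN/m
FS = 363.2 / 241.3 = 1.505

FS = 1.51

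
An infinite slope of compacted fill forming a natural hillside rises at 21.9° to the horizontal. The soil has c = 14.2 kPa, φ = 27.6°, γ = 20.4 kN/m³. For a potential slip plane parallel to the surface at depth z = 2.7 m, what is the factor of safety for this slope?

For an infinite slope with a slip plane parallel to the surface (no pore pressure): FS = [c + γz cos²β tanφ] / [γz sinβ cosβ].
γz = 20.4·2.7 = 55.08 kN/m²
Numerator = 14.2 + 55.08·cos²21.9°·tan27.6° = 14.2 + 55.08·0.8609·0.5228 = 38.989 kPa
Denominator = 55.08·sin21.9°·cos21.9° = 55.08·0.3730·0.9278 = 19.062 kPa
FS = 38.989 / 19.062 = 2.045

FS = 2.05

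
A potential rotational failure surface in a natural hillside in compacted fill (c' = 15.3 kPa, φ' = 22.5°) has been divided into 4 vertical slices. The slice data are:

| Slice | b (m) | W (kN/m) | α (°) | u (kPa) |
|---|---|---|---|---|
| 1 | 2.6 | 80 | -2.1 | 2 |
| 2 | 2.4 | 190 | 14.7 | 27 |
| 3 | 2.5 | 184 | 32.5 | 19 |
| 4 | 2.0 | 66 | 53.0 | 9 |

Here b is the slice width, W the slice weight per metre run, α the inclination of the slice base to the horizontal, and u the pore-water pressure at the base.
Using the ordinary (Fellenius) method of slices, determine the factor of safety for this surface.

FS = 1.52

Ordinary method of slices: FS = Σ[c'·Δl_i + (W_i cosα_i − u_i·Δl_i)·tanφ'] / Σ W_i sinα_i, with Δl_i = b_i / cosα_i.
Slice 1: Δl = 2.6/cos(-2.1°) = 2.602 m; N'_1 = 80·cos(-2.1°) − 2·2.602 = 74.7; c'Δl = 39.81; W sinα = -2.9
Slice 2: Δl = 2.4/cos14.7° = 2.481 m; N'_2 = 190·cos14.7° − 27·2.481 = 116.8; c'Δl = 37.96; W sinα = 48.2
Slice 3: Δl = 2.5/cos32.5° = 2.964 m; N'_3 = 184·cos32.5° − 19·2.964 = 98.9; c'Δl = 45.35; W sinα = 98.9
Slice 4: Δl = 2.0/cos53.0° = 3.323 m; N'_4 = 66·cos53.0° − 9·3.323 = 9.8; c'Δl = 50.85; W sinα = 52.7
Σc'Δl = 174.0 kN/m; ΣN' = 300.2 kN/m; ΣW sinα = 196.9 kN/m
Resisting = 174.0 + 300.2·tan22.5° = 174.0 + 124.3 = 298.3 kN/m
FS = 298.3 / 196.9 = 1.515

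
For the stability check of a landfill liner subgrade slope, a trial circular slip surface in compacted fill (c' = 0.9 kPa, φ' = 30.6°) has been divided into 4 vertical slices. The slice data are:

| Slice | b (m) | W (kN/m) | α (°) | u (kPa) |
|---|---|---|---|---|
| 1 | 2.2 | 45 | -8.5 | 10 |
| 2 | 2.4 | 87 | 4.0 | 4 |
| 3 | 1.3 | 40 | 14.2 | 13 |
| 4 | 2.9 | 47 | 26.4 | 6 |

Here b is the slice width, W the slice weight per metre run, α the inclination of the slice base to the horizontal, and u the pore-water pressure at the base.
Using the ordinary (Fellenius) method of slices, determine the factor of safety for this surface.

Ordinary method of slices: FS = Σ[c'·Δl_i + (W_i cosα_i − u_i·Δl_i)·tanφ'] / Σ W_i sinα_i, with Δl_i = b_i / cosα_i.
Slice 1: Δl = 2.2/cos(-8.5°) = 2.224 m; N'_1 = 45·cos(-8.5°) − 10·2.224 = 22.3; c'Δl = 2.00; W sinα = -6.7
Slice 2: Δl = 2.4/cos4.0° = 2.406 m; N'_2 = 87·cos4.0° − 4·2.406 = 77.2; c'Δl = 2.17; W sinα = 6.1
Slice 3: Δl = 1.3/cos14.2° = 1.341 m; N'_3 = 40·cos14.2° − 13·1.341 = 21.3; c'Δl = 1.21; W sinα = 9.8
Slice 4: Δl = 2.9/cos26.4° = 3.238 m; N'_4 = 47·cos26.4° − 6·3.238 = 22.7; c'Δl = 2.91; W sinα = 20.9
Σc'Δl = 8.3 kN/m; ΣN' = 143.4 kN/m; ΣW sinα = 30.1 kN/m
Resisting = 8.3 + 143.4·tan30.6° = 8.3 + 84.8 = 93.1 kN/m
FS = 93.1 / 30.1 = 3.091

FS = 3.09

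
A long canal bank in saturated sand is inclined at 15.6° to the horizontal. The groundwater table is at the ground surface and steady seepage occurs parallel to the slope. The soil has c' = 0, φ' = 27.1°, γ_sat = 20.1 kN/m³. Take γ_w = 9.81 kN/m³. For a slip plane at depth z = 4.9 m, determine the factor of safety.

With seepage parallel to the slope and the water table at the surface, the effective normal stress on the slip plane uses the buoyant unit weight γ' = γ_sat − γ_w while the driving shear stress uses γ_sat:
FS = [c' + γ' z cos²β tanφ'] / [γ_sat z sinβ cosβ]
(For c' = 0 this reduces to FS = (γ'/γ_sat)·tanφ'/tanβ.)
γ' = 20.1 − 9.81 = 10.29 kN/m³
Numerator = 0.0 + 10.29·4.9·cos²15.6°·tan27.1° = 0.0 + 10.29·4.9·0.9277·0.5117 = 23.936 kPa
Denominator = 20.1·4.9·sin15.6°·cos15.6° = 20.1·4.9·0.2689·0.9632 = 25.510 kPa
FS = 23.936 / 25.510 = 0.938

FS = 0.94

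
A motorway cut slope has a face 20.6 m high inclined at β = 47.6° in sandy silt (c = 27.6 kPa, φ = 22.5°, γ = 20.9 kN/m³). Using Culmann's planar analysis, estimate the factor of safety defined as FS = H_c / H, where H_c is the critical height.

H_c = (4c/γ) · sinβ cosφ / [1 − cos(β − φ)]
    = (4·27.6/20.9) · sin47.6°·cos22.5° / [1 − cos25.1°]
    = 5.282 · 0.6822 / 0.0944 = 38.16 m
FS = H_c / H = 38.16 / 20.6 = 1.853

FS = 1.85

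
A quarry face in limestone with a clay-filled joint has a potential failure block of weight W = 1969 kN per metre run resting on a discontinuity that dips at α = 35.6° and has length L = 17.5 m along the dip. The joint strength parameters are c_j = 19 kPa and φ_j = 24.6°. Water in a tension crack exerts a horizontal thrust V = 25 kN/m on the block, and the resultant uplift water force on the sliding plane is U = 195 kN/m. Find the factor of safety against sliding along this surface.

Resolving the block weight along and normal to the plane and applying the Mohr–Coulomb strength on the joint:
N' = W cosα − U − V sinα = 1969·cos35.6° − 195 − 25·sin35.6° = 1391.4 kN/m
Driving force T = W sinα + V cosα = 1969·sin35.6° + 25·cos35.6° = 1166.5 kN/m
Resisting force R = c_j·L + N'·tanφ_j = 19·17.5 + 1391.4·tan24.6° = 332.5 + 637.1 = 969.6 kN/m
FS = R / T = 969.6 / 1166.5 = 0.831

FS = 0.83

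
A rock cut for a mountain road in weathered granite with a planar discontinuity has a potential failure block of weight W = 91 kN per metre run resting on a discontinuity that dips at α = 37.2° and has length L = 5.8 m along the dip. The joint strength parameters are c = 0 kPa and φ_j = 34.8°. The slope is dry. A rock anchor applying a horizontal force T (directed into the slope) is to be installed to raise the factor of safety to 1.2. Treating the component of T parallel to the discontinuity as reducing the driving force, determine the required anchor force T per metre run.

Resolving forces along and normal to the sliding plane, with the horizontal anchor force T adding T·sinα to the effective normal force and T·cosα acting up the plane against the driving force:
FS = [cL + (W cosα + T sinα) tanφ_j] / [W sinα − T cosα]
Without the anchor: N' = 72.5 kN/m, driving T_d = 55.0 kN/m, resisting R = 0·5.8 + 72.5·tan34.8° = 50.4 kN/m, FS = 0.92.
Setting FS = 1.2 and solving for T:
1.2·(55.0 − T cos37.2°) = 50.4 + T sin37.2°·tan34.8°
T·(sin37.2°·tan34.8° + 1.2·cos37.2°) = 1.2·55.0 − 50.4
T·(0.6046·0.6950 + 1.2·0.7965) = 66.0 − 50.4 = 15.6
T·1.3760 = 15.6
T = 11.4 kN/m

T = 11 kN/m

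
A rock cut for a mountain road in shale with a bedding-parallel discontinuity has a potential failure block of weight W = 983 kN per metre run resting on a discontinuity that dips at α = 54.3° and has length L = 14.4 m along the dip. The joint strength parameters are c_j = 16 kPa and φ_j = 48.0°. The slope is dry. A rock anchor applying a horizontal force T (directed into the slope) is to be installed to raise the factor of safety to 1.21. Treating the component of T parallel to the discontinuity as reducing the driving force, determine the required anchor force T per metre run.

T = 61 kN/m

Resolving forces along and normal to the sliding plane, with the horizontal anchor force T adding T·sinα to the effective normal force and T·cosα acting up the plane against the driving force:
FS = [c_jL + (W cosα + T sinα) tanφ_j] / [W sinα − T cosα]
Without the anchor: N' = 573.6 kN/m, driving T_d = 798.3 kN/m, resisting R = 16·14.4 + 573.6·tan48.0° = 867.5 kN/m, FS = 1.09.
Setting FS = 1.21 and solving for T:
1.21·(798.3 − T cos54.3°) = 867.5 + T sin54.3°·tan48.0°
T·(sin54.3°·tan48.0° + 1.21·cos54.3°) = 1.21·798.3 − 867.5
T·(0.8121·1.1106 + 1.21·0.5835) = 965.9 − 867.5 = 98.4
T·1.6080 = 98.4
T = 61.2 kN/m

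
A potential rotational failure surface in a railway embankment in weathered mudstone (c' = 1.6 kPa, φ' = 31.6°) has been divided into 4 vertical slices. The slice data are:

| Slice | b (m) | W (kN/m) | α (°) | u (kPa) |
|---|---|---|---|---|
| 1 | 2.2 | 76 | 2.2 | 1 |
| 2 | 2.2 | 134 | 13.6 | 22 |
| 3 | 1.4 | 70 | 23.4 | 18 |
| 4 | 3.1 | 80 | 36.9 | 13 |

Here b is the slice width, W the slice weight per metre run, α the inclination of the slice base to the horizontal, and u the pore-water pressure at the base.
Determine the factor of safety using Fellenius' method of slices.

Ordinary method of slices: FS = Σ[c'·Δl_i + (W_i cosα_i − u_i·Δl_i)·tanφ'] / Σ W_i sinα_i, with Δl_i = b_i / cosα_i.
Slice 1: Δl = 2.2/cos2.2° = 2.202 m; N'_1 = 76·cos2.2° − 1·2.202 = 73.7; c'Δl = 3.52; W sinα = 2.9
Slice 2: Δl = 2.2/cos13.6° = 2.263 m; N'_2 = 134·cos13.6° − 22·2.263 = 80.4; c'Δl = 3.62; W sinα = 31.5
Slice 3: Δl = 1.4/cos23.4° = 1.525 m; N'_3 = 70·cos23.4° − 18·1.525 = 36.8; c'Δl = 2.44; W sinα = 27.8
Slice 4: Δl = 3.1/cos36.9° = 3.877 m; N'_4 = 80·cos36.9° − 13·3.877 = 13.6; c'Δl = 6.20; W sinα = 48.0
Σc'Δl = 15.8 kN/m; ΣN' = 204.6 kN/m; ΣW sinα = 110.3 kN/m
Resisting = 15.8 + 204.6·tan31.6° = 15.8 + 125.8 = 141.6 kN/m
FS = 141.6 / 110.3 = 1.284

FS = 1.28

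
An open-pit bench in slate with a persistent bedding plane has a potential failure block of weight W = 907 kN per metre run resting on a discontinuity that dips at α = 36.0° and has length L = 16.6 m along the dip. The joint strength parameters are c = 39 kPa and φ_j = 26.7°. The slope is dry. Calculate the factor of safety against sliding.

FS = 1.91

Resolving the block weight along and normal to the plane and applying the Mohr–Coulomb strength on the joint:
N' = W cosα = 907·cos36.0° = 733.8 kN/m
Driving force T = W sinα = 907·sin36.0° = 533.1 kN/m
Resisting force R = c·L + N'·tanφ_j = 39·16.6 + 733.8·tan26.7° = 647.4 + 369.1 = 1016.5 kN/m
FS = R / T = 1016.5 / 533.1 = 1.907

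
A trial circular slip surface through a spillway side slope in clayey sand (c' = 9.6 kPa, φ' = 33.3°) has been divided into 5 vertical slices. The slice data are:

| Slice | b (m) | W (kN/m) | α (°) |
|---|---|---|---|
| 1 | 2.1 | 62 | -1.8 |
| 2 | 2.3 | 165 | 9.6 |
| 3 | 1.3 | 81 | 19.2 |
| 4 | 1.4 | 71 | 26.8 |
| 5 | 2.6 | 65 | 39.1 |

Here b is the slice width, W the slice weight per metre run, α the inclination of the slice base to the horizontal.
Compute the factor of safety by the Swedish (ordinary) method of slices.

FS = 3.00

Ordinary method of slices: FS = Σ[c'·Δl_i + (W_i cosα_i)·tanφ'] / Σ W_i sinα_i, with Δl_i = b_i / cosα_i.
Slice 1: Δl = 2.1/cos(-1.8°) = 2.101 m; N'_1 = 62·cos(-1.8°) = 62.0; c'Δl = 20.17; W sinα = -1.9
Slice 2: Δl = 2.3/cos9.6° = 2.333 m; N'_2 = 165·cos9.6° = 162.7; c'Δl = 22.39; W sinα = 27.5
Slice 3: Δl = 1.3/cos19.2° = 1.377 m; N'_3 = 81·cos19.2° = 76.5; c'Δl = 13.22; W sinα = 26.6
Slice 4: Δl = 1.4/cos26.8° = 1.568 m; N'_4 = 71·cos26.8° = 63.4; c'Δl = 15.06; W sinα = 32.0
Slice 5: Δl = 2.6/cos39.1° = 3.350 m; N'_5 = 65·cos39.1° = 50.4; c'Δl = 32.16; W sinα = 41.0
Σc'Δl = 103.0 kN/m; ΣN' = 415.0 kN/m; ΣW sinα = 125.2 kN/m
Resisting = 103.0 + 415.0·tan33.3° = 103.0 + 272.6 = 375.6 kN/m
FS = 375.6 / 125.2 = 3.000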